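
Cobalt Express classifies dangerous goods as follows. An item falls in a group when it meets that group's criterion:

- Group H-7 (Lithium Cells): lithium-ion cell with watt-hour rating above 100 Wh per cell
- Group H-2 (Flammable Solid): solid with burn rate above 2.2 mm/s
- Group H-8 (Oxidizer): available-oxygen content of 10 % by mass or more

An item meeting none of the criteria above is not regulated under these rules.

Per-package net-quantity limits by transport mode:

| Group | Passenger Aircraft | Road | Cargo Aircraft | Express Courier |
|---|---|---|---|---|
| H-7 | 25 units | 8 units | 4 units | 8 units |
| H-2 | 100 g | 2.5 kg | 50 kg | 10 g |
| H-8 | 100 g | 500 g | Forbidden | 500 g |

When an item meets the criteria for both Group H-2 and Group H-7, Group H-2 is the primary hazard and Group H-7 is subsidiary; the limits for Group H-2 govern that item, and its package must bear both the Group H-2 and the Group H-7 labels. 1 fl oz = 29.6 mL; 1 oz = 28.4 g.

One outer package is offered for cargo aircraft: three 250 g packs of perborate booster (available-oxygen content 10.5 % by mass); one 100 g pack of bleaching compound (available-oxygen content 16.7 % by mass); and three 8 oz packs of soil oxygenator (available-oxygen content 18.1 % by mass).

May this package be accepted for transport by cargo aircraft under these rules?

Perborate booster: available-oxygen content 10.5 % by mass ≥ 10 % by mass → Group H-8 (Oxidizer).
The bleaching compound has available-oxygen content 16.7 % by mass, which is ≥ 10 % by mass, so it is Group H-8 (Oxidizer).
The soil oxygenator has available-oxygen content 18.1 % by mass, which is ≥ 10 % by mass, so it is Group H-8 (Oxidizer).
Group H-8 net quantity: (three 250 g packs = 750 g) + 100 g + (three 8 oz packs = 681.6 g) = 1531.6 g.
By cargo aircraft, Group H-8 is Forbidden regardless of quantity.

No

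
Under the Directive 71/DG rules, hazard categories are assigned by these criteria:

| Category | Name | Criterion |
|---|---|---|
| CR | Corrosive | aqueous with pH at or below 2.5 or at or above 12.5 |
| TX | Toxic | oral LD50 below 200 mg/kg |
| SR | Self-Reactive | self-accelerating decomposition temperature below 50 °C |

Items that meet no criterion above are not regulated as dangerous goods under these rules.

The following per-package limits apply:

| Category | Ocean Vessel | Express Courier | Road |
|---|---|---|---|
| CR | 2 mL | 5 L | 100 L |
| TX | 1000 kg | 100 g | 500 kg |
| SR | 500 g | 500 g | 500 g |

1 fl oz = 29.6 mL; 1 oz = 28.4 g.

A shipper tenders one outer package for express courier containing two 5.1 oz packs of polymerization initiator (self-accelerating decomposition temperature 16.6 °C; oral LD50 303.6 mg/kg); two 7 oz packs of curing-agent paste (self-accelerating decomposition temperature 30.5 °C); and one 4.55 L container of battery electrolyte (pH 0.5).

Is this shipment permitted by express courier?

No

Polymerization initiator: self-accelerating decomposition temperature 16.6 °C < 50 °C → Category SR (Self-Reactive).
With self-accelerating decomposition temperature 30.5 °C (< 50 °C), the curing-agent paste falls in Category SR.
The battery electrolyte has pH 0.5, which is ≤ 2.5, so it is Category CR (Corrosive).
Category CR quantity: 4.55 L.
4.55 L is within the express courier limit of 5 L for Category CR.
Category SR net quantity: (two 5.1 oz packs = 289.68 g) + (two 7 oz packs = 397.6 g) = 687.28 g.
That exceeds the Category SR express courier limit of 500 g.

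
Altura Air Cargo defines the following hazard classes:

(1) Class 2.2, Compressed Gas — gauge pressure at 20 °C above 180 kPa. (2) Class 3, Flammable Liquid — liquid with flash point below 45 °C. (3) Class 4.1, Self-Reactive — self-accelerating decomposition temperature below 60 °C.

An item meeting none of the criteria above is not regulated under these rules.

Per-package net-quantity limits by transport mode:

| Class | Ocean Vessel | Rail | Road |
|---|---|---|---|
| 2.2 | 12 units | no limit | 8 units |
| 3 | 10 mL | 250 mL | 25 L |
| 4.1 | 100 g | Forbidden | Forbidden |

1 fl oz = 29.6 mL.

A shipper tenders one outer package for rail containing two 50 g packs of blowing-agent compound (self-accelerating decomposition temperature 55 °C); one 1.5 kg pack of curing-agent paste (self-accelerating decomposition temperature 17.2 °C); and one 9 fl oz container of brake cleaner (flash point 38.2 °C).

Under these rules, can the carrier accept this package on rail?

No

Self-accelerating decomposition temperature 55 °C meets the Class 4.1 criterion (Self-Reactive), so the blowing-agent compound is Class 4.1.
Curing-agent paste: self-accelerating decomposition temperature 17.2 °C < 60 °C → Class 4.1 (Self-Reactive).
Brake cleaner: flash point 38.2 °C < 45 °C → Class 3 (Flammable Liquid).
Total Class 4.1: (two 50 g packs = 100 g) + 1.5 kg = 1.6 kg.
Class 4.1 is Forbidden by rail.
Class 3 quantity: one 9 fl oz container = 266.4 mL.
That exceeds the Class 3 rail limit of 250 mL.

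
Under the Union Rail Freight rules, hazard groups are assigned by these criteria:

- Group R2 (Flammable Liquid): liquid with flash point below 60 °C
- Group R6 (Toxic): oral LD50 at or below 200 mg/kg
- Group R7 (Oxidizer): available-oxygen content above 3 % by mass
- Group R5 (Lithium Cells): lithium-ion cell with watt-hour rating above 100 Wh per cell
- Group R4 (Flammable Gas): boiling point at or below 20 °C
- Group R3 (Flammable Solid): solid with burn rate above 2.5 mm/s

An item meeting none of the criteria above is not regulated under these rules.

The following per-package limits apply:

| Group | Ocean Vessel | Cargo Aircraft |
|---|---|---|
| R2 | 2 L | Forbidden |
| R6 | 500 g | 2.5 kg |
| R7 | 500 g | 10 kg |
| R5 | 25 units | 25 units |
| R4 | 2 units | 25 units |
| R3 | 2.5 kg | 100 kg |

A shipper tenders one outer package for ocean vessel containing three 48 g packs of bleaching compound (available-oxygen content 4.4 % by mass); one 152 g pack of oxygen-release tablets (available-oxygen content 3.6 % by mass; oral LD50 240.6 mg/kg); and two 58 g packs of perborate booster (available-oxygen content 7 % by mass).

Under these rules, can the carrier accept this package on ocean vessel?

Yes

With available-oxygen content 4.4 % by mass (> 3 % by mass), the bleaching compound falls in Group R7.
The oxygen-release tablets have available-oxygen content 3.6 % by mass, which is > 3 % by mass, so they are Group R7 (Oxidizer).
Available-oxygen content 7 % by mass meets the Group R7 criterion (Oxidizer), so the perborate booster is Group R7.
Group R7 net quantity: (three 48 g packs = 144 g) + 152 g + (two 58 g packs = 116 g) = 412 g.
412 g is within the ocean vessel limit of 500 g for Group R7.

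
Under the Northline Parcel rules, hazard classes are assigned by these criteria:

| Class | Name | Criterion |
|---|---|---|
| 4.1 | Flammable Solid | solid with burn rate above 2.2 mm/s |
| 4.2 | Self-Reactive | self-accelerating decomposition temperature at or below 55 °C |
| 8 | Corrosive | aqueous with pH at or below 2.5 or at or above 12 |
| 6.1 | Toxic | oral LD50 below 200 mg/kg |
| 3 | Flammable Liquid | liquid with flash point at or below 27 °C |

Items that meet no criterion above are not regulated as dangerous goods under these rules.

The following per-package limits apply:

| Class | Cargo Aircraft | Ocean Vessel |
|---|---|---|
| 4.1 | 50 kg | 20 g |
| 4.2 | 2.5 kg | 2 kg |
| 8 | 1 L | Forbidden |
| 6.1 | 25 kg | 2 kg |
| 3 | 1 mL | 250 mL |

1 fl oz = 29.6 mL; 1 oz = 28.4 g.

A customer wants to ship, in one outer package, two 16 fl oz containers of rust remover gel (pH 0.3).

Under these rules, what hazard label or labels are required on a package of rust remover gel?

Class 8

pH 0.3 meets the Class 8 criterion (Corrosive), so the rust remover gel is Class 8.
Only the Class 8 label is required.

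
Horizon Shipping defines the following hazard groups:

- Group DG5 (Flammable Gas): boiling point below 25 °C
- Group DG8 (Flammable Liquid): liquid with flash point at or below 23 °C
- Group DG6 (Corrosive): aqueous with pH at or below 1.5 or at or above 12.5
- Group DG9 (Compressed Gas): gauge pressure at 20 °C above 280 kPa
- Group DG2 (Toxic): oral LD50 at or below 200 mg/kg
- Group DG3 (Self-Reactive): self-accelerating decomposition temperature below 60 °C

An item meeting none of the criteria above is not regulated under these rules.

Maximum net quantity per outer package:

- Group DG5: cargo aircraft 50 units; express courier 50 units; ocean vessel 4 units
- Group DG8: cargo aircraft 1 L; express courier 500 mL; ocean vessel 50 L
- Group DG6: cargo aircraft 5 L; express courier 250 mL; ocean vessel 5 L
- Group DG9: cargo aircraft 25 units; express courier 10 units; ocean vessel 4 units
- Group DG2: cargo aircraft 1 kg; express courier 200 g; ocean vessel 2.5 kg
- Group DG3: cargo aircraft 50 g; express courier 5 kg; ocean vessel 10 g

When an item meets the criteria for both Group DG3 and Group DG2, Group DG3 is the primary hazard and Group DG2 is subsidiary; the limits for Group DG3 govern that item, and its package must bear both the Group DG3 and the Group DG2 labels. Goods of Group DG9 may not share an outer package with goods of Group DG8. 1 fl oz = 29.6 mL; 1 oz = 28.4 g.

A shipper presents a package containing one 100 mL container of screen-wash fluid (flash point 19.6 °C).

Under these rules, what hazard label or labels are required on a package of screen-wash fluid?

Group DG8

The screen-wash fluid has flash point 19.6 °C, which is ≤ 23 °C, so it is Group DG8 (Flammable Liquid).
Only the Group DG8 label is required.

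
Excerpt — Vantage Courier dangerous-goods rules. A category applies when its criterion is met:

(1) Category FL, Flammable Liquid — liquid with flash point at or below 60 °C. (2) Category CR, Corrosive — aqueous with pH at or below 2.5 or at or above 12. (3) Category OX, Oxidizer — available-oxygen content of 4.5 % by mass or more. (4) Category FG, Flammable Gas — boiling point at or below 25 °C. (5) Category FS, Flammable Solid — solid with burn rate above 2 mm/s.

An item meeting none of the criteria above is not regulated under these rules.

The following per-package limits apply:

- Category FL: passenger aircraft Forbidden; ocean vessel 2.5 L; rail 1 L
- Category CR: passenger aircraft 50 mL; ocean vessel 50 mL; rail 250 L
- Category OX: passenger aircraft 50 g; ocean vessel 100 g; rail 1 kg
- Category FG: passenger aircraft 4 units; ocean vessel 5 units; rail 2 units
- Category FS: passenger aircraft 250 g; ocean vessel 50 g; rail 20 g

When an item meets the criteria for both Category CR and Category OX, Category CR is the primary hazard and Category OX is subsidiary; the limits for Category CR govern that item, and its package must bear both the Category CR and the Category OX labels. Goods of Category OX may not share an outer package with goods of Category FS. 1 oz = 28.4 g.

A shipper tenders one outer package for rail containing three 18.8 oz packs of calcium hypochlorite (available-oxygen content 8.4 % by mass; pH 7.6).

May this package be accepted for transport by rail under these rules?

No

With available-oxygen content 8.4 % by mass (≥ 4.5 % by mass), the calcium hypochlorite falls in Category OX.
Category OX quantity: three 18.8 oz packs = 1601.76 g.
1601.76 g exceeds the rail limit of 1 kg for Category OX.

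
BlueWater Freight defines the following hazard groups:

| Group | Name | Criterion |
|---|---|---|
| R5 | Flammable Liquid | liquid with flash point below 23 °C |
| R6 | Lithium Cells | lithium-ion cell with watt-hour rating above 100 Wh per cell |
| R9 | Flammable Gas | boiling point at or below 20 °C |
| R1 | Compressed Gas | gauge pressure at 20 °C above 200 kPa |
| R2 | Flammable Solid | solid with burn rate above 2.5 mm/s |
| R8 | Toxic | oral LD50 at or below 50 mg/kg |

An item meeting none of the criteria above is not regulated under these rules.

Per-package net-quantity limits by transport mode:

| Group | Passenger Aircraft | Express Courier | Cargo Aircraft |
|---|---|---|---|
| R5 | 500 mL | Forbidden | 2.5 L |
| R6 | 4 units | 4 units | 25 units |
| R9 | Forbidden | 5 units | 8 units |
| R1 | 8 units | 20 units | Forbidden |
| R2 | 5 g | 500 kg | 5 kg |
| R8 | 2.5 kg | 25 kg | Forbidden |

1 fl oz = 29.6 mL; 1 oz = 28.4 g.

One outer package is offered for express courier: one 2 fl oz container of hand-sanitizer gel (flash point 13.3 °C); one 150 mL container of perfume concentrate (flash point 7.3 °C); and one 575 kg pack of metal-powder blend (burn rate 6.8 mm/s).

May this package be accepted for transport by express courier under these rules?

No

With flash point 13.3 °C (< 23 °C), the hand-sanitizer gel falls in Group R5.
Perfume concentrate: flash point 7.3 °C < 23 °C → Group R5 (Flammable Liquid).
Metal-powder blend: burn rate 6.8 mm/s > 2.5 mm/s → Group R2 (Flammable Solid).
Total Group R5: (one 2 fl oz container = 59.2 mL) + 150 mL = 209.2 mL.
Group R5 is Forbidden by express courier.
Group R2 quantity: 575 kg.
575 kg > 500 kg (express courier limit, Group R2) — over the limit.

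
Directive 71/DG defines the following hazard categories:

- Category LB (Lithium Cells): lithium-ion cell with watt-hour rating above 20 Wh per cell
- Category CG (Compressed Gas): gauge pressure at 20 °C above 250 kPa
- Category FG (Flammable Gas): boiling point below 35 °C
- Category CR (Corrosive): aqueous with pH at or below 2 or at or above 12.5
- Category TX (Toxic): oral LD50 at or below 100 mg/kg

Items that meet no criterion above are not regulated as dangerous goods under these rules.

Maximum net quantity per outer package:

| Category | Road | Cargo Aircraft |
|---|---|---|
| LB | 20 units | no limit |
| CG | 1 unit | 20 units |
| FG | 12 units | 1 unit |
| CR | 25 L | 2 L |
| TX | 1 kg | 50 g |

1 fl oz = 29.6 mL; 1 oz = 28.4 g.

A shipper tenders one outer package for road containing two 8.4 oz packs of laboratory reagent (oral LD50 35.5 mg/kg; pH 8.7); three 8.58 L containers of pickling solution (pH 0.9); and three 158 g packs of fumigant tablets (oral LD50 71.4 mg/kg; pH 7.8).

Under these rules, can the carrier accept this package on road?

No

The laboratory reagent has oral LD50 35.5 mg/kg, which is ≤ 100 mg/kg, so it is Category TX (Toxic).
With pH 0.9 (≤ 2), the pickling solution falls in Category CR.
With oral LD50 71.4 mg/kg (≤ 100 mg/kg), the fumigant tablets fall in Category TX.
Total Category TX: (two 8.4 oz packs = 477.12 g) + (three 158 g packs = 474 g) = 951.12 g.
That is within the Category TX road limit of 1 kg.
Category CR quantity: three 8.58 L containers = 25.74 L.
That exceeds the Category CR road limit of 25 L.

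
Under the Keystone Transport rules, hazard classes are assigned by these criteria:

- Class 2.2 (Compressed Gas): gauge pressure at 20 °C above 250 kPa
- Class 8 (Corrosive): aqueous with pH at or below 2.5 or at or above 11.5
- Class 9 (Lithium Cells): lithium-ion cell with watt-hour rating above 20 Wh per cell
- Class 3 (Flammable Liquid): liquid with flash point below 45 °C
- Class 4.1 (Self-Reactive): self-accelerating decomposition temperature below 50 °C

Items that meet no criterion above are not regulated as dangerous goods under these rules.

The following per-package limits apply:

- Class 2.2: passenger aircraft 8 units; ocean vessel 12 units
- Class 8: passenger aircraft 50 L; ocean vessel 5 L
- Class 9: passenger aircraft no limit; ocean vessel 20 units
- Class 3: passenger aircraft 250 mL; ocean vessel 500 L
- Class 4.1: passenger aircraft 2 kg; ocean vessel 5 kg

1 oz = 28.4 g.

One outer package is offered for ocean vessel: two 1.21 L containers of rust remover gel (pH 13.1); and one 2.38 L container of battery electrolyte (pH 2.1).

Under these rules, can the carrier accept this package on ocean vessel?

The rust remover gel has pH 13.1, which is ≥ 11.5, so it is Class 8 (Corrosive).
With pH 2.1 (≤ 2.5), the battery electrolyte falls in Class 8.
Total Class 8: (two 1.21 L containers = 2.42 L) + 2.38 L = 4.8 L.
4.8 L ≤ 5 L (ocean vessel limit, Class 8) — within limit.

Yes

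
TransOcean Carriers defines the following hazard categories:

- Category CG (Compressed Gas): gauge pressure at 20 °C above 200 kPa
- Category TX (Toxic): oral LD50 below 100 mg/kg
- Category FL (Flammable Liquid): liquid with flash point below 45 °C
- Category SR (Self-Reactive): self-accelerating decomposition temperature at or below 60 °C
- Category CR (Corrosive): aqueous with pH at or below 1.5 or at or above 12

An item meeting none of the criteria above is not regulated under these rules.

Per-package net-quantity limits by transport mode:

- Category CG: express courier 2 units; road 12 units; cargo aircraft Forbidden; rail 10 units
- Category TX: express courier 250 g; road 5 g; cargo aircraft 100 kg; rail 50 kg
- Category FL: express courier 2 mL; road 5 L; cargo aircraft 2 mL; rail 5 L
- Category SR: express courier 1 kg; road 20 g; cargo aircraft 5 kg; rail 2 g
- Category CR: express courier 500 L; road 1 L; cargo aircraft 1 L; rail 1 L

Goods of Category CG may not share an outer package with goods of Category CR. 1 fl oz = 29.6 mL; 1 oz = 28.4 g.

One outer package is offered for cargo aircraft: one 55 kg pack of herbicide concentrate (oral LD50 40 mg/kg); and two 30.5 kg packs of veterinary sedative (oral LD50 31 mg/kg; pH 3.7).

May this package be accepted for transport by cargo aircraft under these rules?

Herbicide concentrate: oral LD50 40 mg/kg < 100 mg/kg → Category TX (Toxic).
Oral LD50 31 mg/kg meets the Category TX criterion (Toxic), so the veterinary sedative is Category TX.
Category TX net quantity: 55 kg + (two 30.5 kg packs = 61 kg) = 116 kg.
116 kg exceeds the cargo aircraft limit of 100 kg for Category TX.

No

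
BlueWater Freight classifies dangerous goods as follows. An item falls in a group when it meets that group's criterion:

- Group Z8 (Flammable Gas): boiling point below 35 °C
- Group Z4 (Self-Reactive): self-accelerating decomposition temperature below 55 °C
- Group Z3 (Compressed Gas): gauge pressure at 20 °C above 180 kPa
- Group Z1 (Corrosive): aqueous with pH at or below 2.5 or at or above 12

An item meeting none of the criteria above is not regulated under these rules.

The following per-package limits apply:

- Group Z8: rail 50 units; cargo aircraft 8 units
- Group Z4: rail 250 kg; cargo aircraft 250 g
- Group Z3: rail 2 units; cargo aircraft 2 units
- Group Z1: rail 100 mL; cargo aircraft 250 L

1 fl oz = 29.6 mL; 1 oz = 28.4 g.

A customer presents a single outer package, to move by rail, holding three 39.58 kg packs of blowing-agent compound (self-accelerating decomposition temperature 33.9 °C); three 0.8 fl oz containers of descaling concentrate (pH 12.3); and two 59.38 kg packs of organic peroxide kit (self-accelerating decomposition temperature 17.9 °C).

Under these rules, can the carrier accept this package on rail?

Yes

The blowing-agent compound has self-accelerating decomposition temperature 33.9 °C, which is < 55 °C, so it is Group Z4 (Self-Reactive).
The descaling concentrate has pH 12.3, which is ≥ 12, so it is Group Z1 (Corrosive).
The organic peroxide kit has self-accelerating decomposition temperature 17.9 °C, which is < 55 °C, so it is Group Z4 (Self-Reactive).
Total Group Z4: (three 39.58 kg packs = 118.74 kg) + (two 59.38 kg packs = 118.76 kg) = 237.5 kg.
237.5 kg ≤ 250 kg (rail limit, Group Z4) — within limit.
Group Z1 quantity: three 0.8 fl oz containers = 71.04 mL.
That is within the Group Z1 rail limit of 100 mL.
Every hazard group is within its rail limit and no segregation rule is violated.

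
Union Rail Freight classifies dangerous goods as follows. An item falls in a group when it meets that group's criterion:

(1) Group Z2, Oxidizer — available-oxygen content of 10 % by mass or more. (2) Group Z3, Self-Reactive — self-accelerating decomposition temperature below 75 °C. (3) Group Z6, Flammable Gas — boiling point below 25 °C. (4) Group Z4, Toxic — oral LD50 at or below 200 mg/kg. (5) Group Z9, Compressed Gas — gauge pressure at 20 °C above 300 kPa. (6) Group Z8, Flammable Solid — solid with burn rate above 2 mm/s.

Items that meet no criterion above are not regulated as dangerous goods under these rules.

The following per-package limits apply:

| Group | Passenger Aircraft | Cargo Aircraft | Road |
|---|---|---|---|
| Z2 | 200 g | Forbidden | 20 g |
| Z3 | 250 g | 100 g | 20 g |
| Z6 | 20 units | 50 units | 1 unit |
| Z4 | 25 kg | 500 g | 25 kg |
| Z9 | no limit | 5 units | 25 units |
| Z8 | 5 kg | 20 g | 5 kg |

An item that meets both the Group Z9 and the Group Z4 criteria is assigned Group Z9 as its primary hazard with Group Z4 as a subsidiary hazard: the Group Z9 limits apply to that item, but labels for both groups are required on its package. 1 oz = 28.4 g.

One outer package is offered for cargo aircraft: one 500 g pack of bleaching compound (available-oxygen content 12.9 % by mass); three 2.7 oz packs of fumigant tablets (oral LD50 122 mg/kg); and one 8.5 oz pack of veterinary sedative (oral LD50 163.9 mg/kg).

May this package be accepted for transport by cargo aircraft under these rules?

Available-oxygen content 12.9 % by mass meets the Group Z2 criterion (Oxidizer), so the bleaching compound is Group Z2.
Oral LD50 122 mg/kg meets the Group Z4 criterion (Toxic), so the fumigant tablets are Group Z4.
Veterinary sedative: oral LD50 163.9 mg/kg ≤ 200 mg/kg → Group Z4 (Toxic).
Group Z4 net quantity: (three 2.7 oz packs = 230.04 g) + (one 8.5 oz pack = 241.4 g) = 471.44 g.
471.44 g ≤ 500 g (cargo aircraft limit, Group Z4) — within limit.
Group Z2 quantity: 500 g.
Group Z2 is Forbidden by cargo aircraft.

No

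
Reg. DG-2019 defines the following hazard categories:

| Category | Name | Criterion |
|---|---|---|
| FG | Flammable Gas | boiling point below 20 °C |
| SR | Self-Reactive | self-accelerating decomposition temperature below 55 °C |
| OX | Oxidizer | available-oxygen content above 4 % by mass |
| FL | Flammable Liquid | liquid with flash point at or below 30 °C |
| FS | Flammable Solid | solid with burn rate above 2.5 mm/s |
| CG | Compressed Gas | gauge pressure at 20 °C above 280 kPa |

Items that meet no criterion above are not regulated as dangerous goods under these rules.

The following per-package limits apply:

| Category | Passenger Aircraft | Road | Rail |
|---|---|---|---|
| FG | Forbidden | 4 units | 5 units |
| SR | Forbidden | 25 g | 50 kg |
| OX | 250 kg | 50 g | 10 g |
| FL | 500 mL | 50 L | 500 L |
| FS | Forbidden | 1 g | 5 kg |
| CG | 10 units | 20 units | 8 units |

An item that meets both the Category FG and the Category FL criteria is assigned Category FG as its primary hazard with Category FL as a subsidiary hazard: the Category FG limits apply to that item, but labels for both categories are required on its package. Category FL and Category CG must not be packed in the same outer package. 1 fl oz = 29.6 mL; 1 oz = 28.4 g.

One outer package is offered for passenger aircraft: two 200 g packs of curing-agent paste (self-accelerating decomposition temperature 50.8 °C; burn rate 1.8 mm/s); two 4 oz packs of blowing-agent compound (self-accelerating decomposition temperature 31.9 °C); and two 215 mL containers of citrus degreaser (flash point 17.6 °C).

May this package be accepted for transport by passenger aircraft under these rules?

Curing-agent paste: self-accelerating decomposition temperature 50.8 °C < 55 °C → Category SR (Self-Reactive).
With self-accelerating decomposition temperature 31.9 °C (< 55 °C), the blowing-agent compound falls in Category SR.
The citrus degreaser has flash point 17.6 °C, which is ≤ 30 °C, so it is Category FL (Flammable Liquid).
Category SR net quantity: (two 200 g packs = 400 g) + (two 4 oz packs = 227.2 g) = 627.2 g.
By passenger aircraft, Category SR is Forbidden regardless of quantity.
Category FL quantity: two 215 mL containers = 430 mL.
430 mL is within the passenger aircraft limit of 500 mL for Category FL.
The segregation rule (Category FL with Category CG) does not apply to Category SR with Category FL.

No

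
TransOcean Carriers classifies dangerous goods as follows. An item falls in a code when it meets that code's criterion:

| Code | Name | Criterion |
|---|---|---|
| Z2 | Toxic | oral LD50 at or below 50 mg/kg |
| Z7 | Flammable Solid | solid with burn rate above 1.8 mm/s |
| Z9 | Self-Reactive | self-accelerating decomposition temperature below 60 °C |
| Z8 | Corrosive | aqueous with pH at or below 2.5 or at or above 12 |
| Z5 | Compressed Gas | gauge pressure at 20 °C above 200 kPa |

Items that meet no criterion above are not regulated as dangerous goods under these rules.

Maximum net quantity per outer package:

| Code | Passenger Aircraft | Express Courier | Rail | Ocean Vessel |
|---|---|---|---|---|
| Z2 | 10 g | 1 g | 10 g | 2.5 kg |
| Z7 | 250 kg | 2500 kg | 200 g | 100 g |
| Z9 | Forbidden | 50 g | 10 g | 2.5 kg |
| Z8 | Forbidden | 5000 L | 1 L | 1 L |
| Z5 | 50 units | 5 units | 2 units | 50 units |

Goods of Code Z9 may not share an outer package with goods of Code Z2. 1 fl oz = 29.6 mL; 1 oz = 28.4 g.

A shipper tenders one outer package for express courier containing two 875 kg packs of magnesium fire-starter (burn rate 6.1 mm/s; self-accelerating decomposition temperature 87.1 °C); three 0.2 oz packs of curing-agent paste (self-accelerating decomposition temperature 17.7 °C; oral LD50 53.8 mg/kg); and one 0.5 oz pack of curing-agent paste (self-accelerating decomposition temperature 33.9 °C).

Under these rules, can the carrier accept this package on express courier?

Burn rate 6.1 mm/s meets the Code Z7 criterion (Flammable Solid), so the magnesium fire-starter is Code Z7.
Self-accelerating decomposition temperature 17.7 °C meets the Code Z9 criterion (Self-Reactive), so the curing-agent paste is Code Z9.
With self-accelerating decomposition temperature 33.9 °C (< 60 °C), the curing-agent paste falls in Code Z9.
Total Code Z9: (three 0.2 oz packs = 17.04 g) + (one 0.5 oz pack = 14.2 g) = 31.24 g.
31.24 g is within the express courier limit of 50 g for Code Z9.
Code Z7 quantity: two 875 kg packs = 1750 kg.
1750 kg is within the express courier limit of 2500 kg for Code Z7.
The segregation rule (Code Z9 with Code Z2) does not apply to Code Z9 with Code Z7.
Every hazard code is within its express courier limit and no segregation rule is violated.

Yes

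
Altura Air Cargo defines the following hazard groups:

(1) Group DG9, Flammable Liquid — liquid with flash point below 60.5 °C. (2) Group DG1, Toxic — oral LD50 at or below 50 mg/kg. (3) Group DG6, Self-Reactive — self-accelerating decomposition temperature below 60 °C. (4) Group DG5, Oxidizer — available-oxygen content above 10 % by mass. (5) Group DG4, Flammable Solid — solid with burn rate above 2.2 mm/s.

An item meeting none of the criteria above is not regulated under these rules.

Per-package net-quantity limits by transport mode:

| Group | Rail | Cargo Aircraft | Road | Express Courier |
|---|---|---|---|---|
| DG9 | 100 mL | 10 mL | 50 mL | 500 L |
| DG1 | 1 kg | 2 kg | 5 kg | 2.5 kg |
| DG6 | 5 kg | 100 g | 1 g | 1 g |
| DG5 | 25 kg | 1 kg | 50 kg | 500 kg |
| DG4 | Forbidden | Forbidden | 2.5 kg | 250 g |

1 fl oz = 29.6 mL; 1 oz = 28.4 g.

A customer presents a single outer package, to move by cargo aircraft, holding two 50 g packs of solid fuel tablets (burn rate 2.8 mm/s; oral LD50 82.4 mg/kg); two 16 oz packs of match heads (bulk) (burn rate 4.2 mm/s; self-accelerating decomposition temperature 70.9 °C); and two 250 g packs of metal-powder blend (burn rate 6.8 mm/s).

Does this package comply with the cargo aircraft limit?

No

The solid fuel tablets have burn rate 2.8 mm/s, which is > 2.2 mm/s, so they are Group DG4 (Flammable Solid).
With burn rate 4.2 mm/s (> 2.2 mm/s), the match heads (bulk) fall in Group DG4.
With burn rate 6.8 mm/s (> 2.2 mm/s), the metal-powder blend falls in Group DG4.
Group DG4 net quantity: (two 50 g packs = 100 g) + (two 16 oz packs = 908.8 g) + (two 250 g packs = 500 g) = 1508.8 g.
Group DG4 is Forbidden by cargo aircraft.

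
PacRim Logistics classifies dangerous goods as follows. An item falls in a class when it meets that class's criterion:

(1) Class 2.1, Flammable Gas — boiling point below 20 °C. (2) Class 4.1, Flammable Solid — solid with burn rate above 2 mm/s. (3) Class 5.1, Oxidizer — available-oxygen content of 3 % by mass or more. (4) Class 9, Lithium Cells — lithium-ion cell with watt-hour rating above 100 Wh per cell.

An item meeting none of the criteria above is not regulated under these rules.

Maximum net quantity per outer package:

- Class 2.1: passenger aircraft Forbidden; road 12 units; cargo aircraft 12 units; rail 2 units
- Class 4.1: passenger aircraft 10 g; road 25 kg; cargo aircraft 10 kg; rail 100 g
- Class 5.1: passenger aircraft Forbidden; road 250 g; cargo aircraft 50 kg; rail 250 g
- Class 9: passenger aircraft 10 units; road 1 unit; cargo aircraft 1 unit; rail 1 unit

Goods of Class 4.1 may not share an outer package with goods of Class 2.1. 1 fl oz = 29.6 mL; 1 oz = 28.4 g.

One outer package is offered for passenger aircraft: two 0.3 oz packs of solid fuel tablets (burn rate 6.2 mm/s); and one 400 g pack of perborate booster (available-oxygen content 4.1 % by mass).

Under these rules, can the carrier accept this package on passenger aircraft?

With burn rate 6.2 mm/s (> 2 mm/s), the solid fuel tablets fall in Class 4.1.
With available-oxygen content 4.1 % by mass (≥ 3 % by mass), the perborate booster falls in Class 5.1.
Class 4.1 quantity: two 0.3 oz packs = 17.04 g.
17.04 g > 10 g (passenger aircraft limit, Class 4.1) — over the limit.
Class 5.1 quantity: 400 g.
Class 5.1 is Forbidden by passenger aircraft.
The segregation rule (Class 4.1 with Class 2.1) does not apply to Class 4.1 with Class 5.1.

No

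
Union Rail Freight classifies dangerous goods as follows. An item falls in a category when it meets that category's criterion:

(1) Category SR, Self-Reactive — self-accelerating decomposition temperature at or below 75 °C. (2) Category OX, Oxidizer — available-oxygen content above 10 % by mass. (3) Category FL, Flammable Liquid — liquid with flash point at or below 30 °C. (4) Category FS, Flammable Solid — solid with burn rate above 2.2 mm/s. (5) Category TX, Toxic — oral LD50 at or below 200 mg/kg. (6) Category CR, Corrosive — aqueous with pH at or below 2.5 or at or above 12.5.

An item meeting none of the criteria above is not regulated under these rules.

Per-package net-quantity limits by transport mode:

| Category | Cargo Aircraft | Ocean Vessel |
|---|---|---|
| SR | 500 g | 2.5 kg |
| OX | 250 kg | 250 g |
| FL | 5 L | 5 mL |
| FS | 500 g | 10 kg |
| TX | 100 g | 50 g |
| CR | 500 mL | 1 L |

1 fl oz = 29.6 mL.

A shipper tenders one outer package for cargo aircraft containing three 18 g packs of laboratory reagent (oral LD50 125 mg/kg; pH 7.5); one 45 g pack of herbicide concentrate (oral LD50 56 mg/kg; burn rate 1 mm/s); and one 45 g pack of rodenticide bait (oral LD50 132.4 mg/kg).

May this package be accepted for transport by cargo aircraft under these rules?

No

With oral LD50 125 mg/kg (≤ 200 mg/kg), the laboratory reagent falls in Category TX.
The herbicide concentrate has oral LD50 56 mg/kg, which is ≤ 200 mg/kg, so it is Category TX (Toxic).
The rodenticide bait has oral LD50 132.4 mg/kg, which is ≤ 200 mg/kg, so it is Category TX (Toxic).
Total Category TX: (three 18 g packs = 54 g) + 45 g + 45 g = 144 g.
144 g exceeds the cargo aircraft limit of 100 g for Category TX.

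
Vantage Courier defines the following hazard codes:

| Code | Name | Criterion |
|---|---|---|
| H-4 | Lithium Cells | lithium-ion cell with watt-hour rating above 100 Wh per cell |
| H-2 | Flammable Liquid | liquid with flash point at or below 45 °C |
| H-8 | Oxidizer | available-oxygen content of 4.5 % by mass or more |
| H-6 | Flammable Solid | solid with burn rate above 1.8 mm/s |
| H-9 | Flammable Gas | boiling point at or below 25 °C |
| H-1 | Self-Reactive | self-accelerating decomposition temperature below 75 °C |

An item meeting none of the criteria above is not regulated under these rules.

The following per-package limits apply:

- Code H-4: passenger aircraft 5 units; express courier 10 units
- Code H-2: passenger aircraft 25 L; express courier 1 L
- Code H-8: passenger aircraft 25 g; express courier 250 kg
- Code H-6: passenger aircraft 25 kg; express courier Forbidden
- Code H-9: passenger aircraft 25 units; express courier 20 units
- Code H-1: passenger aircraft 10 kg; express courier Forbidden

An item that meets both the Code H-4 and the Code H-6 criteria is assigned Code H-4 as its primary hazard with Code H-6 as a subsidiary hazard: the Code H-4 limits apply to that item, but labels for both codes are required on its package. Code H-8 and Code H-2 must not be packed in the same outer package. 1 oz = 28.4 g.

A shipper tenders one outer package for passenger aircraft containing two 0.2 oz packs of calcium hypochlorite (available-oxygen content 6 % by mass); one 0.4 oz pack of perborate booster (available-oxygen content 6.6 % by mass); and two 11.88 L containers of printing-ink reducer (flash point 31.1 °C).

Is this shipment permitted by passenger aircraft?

No

Available-oxygen content 6 % by mass meets the Code H-8 criterion (Oxidizer), so the calcium hypochlorite is Code H-8.
Perborate booster: available-oxygen content 6.6 % by mass ≥ 4.5 % by mass → Code H-8 (Oxidizer).
With flash point 31.1 °C (≤ 45 °C), the printing-ink reducer falls in Code H-2.
Total Code H-8: (two 0.2 oz packs = 11.36 g) + (one 0.4 oz pack = 11.36 g) = 22.72 g.
22.72 g ≤ 25 g (passenger aircraft limit, Code H-8) — within limit.
Code H-2 quantity: two 11.88 L containers = 23.76 L.
23.76 L ≤ 25 L (passenger aircraft limit, Code H-2) — within limit.
Code H-8 and Code H-2 may not share an outer package.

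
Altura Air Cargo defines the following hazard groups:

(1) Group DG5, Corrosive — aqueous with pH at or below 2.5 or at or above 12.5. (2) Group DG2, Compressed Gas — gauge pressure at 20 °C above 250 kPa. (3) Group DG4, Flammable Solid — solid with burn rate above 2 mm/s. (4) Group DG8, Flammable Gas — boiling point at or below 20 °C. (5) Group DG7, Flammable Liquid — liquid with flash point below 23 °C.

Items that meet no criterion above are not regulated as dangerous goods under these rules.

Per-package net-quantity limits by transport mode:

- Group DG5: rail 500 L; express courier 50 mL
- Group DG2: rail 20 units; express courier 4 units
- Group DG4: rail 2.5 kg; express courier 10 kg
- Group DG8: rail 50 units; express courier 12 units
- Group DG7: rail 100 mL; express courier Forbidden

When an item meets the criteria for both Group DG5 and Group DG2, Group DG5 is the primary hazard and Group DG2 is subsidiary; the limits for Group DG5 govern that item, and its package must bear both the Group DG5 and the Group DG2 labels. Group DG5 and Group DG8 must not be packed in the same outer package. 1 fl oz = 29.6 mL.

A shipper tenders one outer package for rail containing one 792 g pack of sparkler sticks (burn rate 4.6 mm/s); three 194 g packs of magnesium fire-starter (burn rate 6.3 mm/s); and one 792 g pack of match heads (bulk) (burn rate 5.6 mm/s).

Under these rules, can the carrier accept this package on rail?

Yes

Burn rate 4.6 mm/s meets the Group DG4 criterion (Flammable Solid), so the sparkler sticks are Group DG4.
Burn rate 6.3 mm/s meets the Group DG4 criterion (Flammable Solid), so the magnesium fire-starter is Group DG4.
Burn rate 5.6 mm/s meets the Group DG4 criterion (Flammable Solid), so the match heads (bulk) are Group DG4.
Group DG4 net quantity: 792 g + (three 194 g packs = 582 g) + 792 g = 2.166 kg.
2.166 kg ≤ 2.5 kg (rail limit, Group DG4) — within limit.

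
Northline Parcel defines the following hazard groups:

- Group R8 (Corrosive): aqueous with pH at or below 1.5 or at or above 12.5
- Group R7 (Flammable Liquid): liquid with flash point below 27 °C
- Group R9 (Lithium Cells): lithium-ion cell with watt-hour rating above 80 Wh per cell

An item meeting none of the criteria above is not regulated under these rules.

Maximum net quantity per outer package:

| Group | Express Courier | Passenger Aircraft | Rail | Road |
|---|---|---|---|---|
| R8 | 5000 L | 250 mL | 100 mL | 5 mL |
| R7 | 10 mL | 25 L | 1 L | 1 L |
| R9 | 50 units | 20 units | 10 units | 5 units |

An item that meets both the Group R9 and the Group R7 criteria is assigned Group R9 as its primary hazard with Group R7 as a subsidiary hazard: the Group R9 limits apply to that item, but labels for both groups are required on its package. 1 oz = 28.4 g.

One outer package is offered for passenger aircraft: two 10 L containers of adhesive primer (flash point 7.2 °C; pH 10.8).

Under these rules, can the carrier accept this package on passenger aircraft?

With flash point 7.2 °C (< 27 °C), the adhesive primer falls in Group R7.
Group R7 quantity: two 10 L containers = 20 L.
20 L ≤ 25 L (passenger aircraft limit, Group R7) — within limit.

Yes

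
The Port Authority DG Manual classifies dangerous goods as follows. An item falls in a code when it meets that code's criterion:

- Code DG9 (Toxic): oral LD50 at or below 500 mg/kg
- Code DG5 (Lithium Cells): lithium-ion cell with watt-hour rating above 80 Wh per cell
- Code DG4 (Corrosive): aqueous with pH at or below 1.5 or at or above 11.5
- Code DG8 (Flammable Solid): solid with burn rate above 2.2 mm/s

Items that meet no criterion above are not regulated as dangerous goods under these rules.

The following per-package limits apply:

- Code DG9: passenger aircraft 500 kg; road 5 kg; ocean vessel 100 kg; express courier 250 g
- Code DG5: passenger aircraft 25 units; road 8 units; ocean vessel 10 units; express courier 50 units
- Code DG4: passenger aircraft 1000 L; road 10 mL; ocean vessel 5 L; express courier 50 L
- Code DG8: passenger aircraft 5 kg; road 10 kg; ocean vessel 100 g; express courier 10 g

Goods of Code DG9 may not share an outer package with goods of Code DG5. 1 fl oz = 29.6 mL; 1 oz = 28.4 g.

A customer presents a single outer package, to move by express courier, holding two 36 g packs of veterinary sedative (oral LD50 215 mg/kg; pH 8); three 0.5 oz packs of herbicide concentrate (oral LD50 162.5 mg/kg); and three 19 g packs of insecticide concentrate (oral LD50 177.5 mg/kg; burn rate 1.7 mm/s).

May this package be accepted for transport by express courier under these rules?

Yes

The veterinary sedative has oral LD50 215 mg/kg, which is ≤ 500 mg/kg, so it is Code DG9 (Toxic).
Oral LD50 162.5 mg/kg meets the Code DG9 criterion (Toxic), so the herbicide concentrate is Code DG9.
Oral LD50 177.5 mg/kg meets the Code DG9 criterion (Toxic), so the insecticide concentrate is Code DG9.
Code DG9 net quantity: (two 36 g packs = 72 g) + (three 0.5 oz packs = 42.6 g) + (three 19 g packs = 57 g) = 171.6 g.
171.6 g is within the express courier limit of 250 g for Code DG9.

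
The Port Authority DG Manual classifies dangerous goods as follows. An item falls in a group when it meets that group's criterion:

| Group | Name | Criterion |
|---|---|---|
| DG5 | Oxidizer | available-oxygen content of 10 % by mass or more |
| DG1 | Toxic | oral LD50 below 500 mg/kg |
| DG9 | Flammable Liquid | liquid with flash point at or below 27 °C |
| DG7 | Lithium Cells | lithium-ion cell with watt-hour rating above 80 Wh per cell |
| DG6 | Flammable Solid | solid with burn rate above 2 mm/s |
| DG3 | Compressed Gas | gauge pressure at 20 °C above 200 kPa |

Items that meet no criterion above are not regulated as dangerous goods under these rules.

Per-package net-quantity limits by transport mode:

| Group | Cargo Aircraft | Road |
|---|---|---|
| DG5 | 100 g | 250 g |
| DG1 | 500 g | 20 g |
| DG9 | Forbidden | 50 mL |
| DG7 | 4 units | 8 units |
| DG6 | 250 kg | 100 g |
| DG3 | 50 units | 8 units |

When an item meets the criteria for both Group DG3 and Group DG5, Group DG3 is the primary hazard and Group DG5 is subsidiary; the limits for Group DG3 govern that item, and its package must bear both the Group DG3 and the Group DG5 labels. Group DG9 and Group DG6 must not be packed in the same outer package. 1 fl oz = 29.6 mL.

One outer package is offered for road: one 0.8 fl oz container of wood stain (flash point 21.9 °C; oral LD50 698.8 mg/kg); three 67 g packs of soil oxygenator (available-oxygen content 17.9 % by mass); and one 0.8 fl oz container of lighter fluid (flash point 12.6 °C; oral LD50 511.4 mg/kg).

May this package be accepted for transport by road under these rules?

With flash point 21.9 °C (≤ 27 °C), the wood stain falls in Group DG9.
Available-oxygen content 17.9 % by mass meets the Group DG5 criterion (Oxidizer), so the soil oxygenator is Group DG5.
With flash point 12.6 °C (≤ 27 °C), the lighter fluid falls in Group DG9.
Group DG9 net quantity: (one 0.8 fl oz container = 23.68 mL) + (one 0.8 fl oz container = 23.68 mL) = 47.36 mL.
That is within the Group DG9 road limit of 50 mL.
Group DG5 quantity: three 67 g packs = 201 g.
201 g is within the road limit of 250 g for Group DG5.
The segregation rule (Group DG9 with Group DG6) does not apply to Group DG9 with Group DG5.
Every hazard group is within its road limit and no segregation rule is violated.

Yes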